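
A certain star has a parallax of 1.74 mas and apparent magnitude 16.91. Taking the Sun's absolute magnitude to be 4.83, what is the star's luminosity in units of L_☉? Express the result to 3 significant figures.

d = 1/p = 1000/1.74 mas = 574.7 pc
M = m − 5 log₁₀ d + 5 = 16.91 − 5·2.7595 + 5 = 8.113
M − M_☉ = 8.113 − 4.83 = 3.283
L/L_☉ = 10^(−0.4 × 3.283) = 0.04863

L/L_☉ ≈ 0.0486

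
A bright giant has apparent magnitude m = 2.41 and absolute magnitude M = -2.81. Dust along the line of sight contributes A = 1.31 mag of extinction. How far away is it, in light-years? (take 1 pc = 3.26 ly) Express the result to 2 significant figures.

m − M = 5 log₁₀(d/10 pc) + A  ⇒  2.41 − (-2.81) − 1.31 = 5 log₁₀(d/10)
3.910 = 5 log₁₀(d/10)
log₁₀ d = (m − M − A)/5 + 1 = 1.7820
d = 10^1.7820 = 60.53 pc
= 197.3 ly

d ≈ 200 ly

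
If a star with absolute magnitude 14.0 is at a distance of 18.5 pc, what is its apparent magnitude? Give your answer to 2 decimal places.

m ≈ 15.34

m = M + 5 log₁₀ d − 5 = 14.0 + 5·1.2672 − 5 = 15.336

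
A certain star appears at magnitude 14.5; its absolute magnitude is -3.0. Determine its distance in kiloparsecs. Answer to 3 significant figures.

Distance modulus: m − M = 14.5 − (-3.0) = 17.500
m − M = 5 log₁₀ d − 5
log₁₀ d = (m − M)/5 + 1 = 4.5000
d = 10^4.5000 = 31620 pc
= 31.62 kpc

d ≈ 31.6 kpc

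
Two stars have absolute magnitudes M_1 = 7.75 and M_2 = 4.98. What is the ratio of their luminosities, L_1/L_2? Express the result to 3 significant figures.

L_1/L_2 ≈ 0.0780

ΔM = M_1 − M_2 = 2.77
L_1/L_2 = 10^(−0.4 ΔM) = 10^-1.108 = 0.07798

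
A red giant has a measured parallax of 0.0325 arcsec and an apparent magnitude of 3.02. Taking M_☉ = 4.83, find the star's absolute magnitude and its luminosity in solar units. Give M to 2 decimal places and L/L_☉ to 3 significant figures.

M ≈ 0.58; L/L_☉ ≈ 50.1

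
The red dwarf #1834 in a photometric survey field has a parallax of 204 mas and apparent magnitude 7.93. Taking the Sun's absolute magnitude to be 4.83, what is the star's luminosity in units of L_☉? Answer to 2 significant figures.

d = 1/p = 1000/204 mas = 4.902 pc
M = m − 5 log₁₀ d + 5 = 7.93 − 5·0.6904 + 5 = 9.478
M − M_☉ = 9.478 − 4.83 = 4.648
L/L_☉ = 10^(−0.4 × 4.648) = 0.01383

L/L_☉ ≈ 0.014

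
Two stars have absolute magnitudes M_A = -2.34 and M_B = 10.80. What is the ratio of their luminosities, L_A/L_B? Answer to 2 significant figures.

L_A/L_B ≈ 180000

ΔM = M_A − M_B = -13.14
L_A/L_B = 10^(−0.4 ΔM) = 10^5.256 = 180300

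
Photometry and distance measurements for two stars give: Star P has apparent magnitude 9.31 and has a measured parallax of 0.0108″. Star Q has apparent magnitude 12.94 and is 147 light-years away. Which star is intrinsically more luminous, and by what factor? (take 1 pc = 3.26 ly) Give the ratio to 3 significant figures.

Star P is more luminous, by a factor of 119.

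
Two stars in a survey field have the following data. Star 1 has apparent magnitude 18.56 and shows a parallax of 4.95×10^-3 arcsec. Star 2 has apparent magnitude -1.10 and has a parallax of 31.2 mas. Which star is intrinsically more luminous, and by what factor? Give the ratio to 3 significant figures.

Star 1: d = 1/p = 1/4.95×10^-3″ = 202.0 pc
Star 1: M = m − 5 log₁₀ d + 5 = 18.56 − 5·2.3054 + 5 = 12.033
Star 2: p = 31.2 mas = 0.0312″ → d = 1/p = 32.05 pc
Star 2: M = m − 5 log₁₀ d + 5 = -1.10 − 5·1.5058 + 5 = -3.629
ΔM = M_1 − M_2 = 12.033 − (-3.629) = 15.662; smaller M is more luminous → Star 2.
L ratio = 10^(0.4 |ΔM|) = 10^6.265 = 1.840×10^6

Star 2 is more luminous, by a factor of 1.84×10^6.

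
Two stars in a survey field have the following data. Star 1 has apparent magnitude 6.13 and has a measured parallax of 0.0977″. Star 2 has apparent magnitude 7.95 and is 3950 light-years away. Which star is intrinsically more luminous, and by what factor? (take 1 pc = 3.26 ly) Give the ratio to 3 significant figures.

Star 1: d = 1/p = 1/0.0977″ = 10.24 pc
Star 1: M = m − 5 log₁₀ d + 5 = 6.13 − 5·1.0101 + 5 = 6.079
Star 2: d = 3950 ly / 3.26 = 1212 pc
Star 2: M = m − 5 log₁₀ d + 5 = 7.95 − 5·3.0834 + 5 = -2.467
ΔM = M_1 − M_2 = 6.079 − (-2.467) = 8.546; smaller M is more luminous → Star 2.
L ratio = 10^(0.4 |ΔM|) = 10^3.419 = 2621

Star 2 is more luminous, by a factor of 2620.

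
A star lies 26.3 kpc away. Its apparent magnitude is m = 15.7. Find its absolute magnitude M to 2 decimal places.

M ≈ -1.40

d = 26.3 kpc = 26300 pc
5 log₁₀(d/10 pc) = 5 log₁₀(26300) − 5 = 17.100
M = m − 5 log₁₀(d/10) = 15.7 − 17.100 = -1.400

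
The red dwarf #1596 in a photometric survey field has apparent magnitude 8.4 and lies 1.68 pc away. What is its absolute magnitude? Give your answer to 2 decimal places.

5 log₁₀(d/10 pc) = 5 log₁₀(1.680) − 5 = -3.873
M = m − 5 log₁₀(d/10) = 8.4 + 3.873 = 12.273

M ≈ 12.27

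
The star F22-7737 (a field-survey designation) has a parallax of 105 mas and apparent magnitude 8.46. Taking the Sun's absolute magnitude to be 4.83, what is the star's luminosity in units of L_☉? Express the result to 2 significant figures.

L/L_☉ ≈ 0.032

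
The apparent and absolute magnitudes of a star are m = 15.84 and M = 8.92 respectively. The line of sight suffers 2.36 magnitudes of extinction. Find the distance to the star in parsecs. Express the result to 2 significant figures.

m − M = 5 log₁₀(d/10 pc) + A  ⇒  15.84 − (8.92) − 2.36 = 5 log₁₀(d/10)
4.560 = 5 log₁₀(d/10)
log₁₀ d = (m − M − A)/5 + 1 = 1.9120
d = 10^1.9120 = 81.66 pc

d ≈ 82 pc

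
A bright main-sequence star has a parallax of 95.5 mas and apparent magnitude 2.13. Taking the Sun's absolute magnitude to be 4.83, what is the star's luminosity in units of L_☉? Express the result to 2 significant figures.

L/L_☉ ≈ 13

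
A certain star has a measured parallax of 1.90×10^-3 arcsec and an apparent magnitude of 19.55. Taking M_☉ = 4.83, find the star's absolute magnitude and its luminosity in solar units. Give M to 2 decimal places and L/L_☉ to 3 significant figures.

M ≈ 10.94; L/L_☉ ≈ 3.59×10^-3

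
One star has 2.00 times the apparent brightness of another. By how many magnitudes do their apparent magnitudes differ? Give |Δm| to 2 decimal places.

Pogson: Δm = −2.5 log₁₀(ratio) = −2.5 log₁₀(2.00) = −2.5 × 0.3010 = -0.753

|Δm| ≈ 0.75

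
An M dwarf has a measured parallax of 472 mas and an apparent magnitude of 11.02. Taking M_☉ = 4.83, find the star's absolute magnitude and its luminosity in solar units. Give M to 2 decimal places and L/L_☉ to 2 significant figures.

d = 1/p = 1000/472 mas = 2.119 pc
M = m − 5 log₁₀ d + 5 = 11.02 − 5·0.3261 + 5 = 14.390
M − M_☉ = 14.390 − 4.83 = 9.560
L/L_☉ = 10^(−0.4 × 9.560) = 1.500×10^-4

M ≈ 14.39; L/L_☉ ≈ 1.5×10^-4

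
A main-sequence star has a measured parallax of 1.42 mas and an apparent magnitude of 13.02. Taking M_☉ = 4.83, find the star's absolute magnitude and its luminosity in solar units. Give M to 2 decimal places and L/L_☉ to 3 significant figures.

d = 1/p = 1000/1.42 mas = 704.2 pc
M = m − 5 log₁₀ d + 5 = 13.02 − 5·2.8477 + 5 = 3.781
M − M_☉ = 3.781 − 4.83 = -1.049
L/L_☉ = 10^(−0.4 × -1.049) = 2.627

M ≈ 3.78; L/L_☉ ≈ 2.63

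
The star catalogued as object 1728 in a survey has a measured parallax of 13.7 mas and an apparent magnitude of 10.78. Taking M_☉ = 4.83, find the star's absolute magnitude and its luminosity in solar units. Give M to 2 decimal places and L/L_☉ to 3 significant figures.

M ≈ 6.46; L/L_☉ ≈ 0.222

d = 1/p = 1000/13.7 mas = 72.99 pc
M = m − 5 log₁₀ d + 5 = 10.78 − 5·1.8633 + 5 = 6.464
M − M_☉ = 6.464 − 4.83 = 1.634
L/L_☉ = 10^(−0.4 × 1.634) = 0.2221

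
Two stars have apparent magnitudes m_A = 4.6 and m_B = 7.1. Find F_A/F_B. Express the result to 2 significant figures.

F_A/F_B ≈ 10

Magnitude difference = -2.5
Flux ratio = 10^(−0.4 Δm) = 10^(−0.4 × -2.5) = 10^1.000 = 10.00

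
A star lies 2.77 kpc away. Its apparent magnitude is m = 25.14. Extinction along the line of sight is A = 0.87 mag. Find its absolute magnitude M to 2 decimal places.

M ≈ 12.06

d = 2.77 kpc = 2770 pc
5 log₁₀(d/10 pc) = 5 log₁₀(2770) − 5 = 12.212
M = m − 5 log₁₀(d/10) − A = 25.14 − 12.212 − 0.87 = 12.058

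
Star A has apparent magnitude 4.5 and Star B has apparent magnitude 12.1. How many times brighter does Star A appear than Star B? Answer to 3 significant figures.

Δm = 4.5 − (12.1) = -7.6
Flux ratio = 10^(−0.4 Δm) = 10^(−0.4 × -7.6) = 10^3.040 = 1096

1100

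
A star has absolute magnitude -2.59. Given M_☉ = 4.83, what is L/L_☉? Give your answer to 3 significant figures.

L/L_☉ ≈ 929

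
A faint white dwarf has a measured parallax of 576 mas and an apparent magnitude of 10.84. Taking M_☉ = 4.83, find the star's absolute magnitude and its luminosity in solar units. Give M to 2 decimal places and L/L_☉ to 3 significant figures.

d = 1/p = 1000/576 mas = 1.736 pc
M = m − 5 log₁₀ d + 5 = 10.84 − 5·0.2396 + 5 = 14.642
M − M_☉ = 14.642 − 4.83 = 9.812
L/L_☉ = 10^(−0.4 × 9.812) = 1.189×10^-4

M ≈ 14.64; L/L_☉ ≈ 1.19×10^-4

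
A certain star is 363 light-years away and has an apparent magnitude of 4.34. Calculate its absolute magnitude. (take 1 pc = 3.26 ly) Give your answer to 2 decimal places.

d = 363 ly / 3.26 = 111.3 pc
5 log₁₀(d/10 pc) = 5 log₁₀(111.3) − 5 = 5.233
M = m − 5 log₁₀(d/10) = 4.34 − 5.233 = -0.893

M ≈ -0.89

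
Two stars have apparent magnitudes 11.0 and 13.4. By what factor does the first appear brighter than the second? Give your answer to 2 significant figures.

Magnitude difference = -2.4
Flux ratio = 10^(−0.4 Δm) = 10^(−0.4 × -2.4) = 10^0.960 = 9.120

9.1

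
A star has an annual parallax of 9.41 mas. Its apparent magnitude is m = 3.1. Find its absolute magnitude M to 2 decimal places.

p = 9.41 mas = 9.41×10^-3″ → d = 1/p = 106.3 pc
5 log₁₀(d/10 pc) = 5 log₁₀(106.3) − 5 = 5.132
M = m − 5 log₁₀(d/10) = 3.1 − 5.132 = -2.032

M ≈ -2.03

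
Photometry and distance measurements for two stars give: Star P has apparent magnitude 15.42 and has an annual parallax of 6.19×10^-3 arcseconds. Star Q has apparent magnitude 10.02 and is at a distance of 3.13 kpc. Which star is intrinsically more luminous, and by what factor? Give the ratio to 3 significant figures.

Star Q is more luminous, by a factor of 54300.

Star P: d = 1/p = 1/6.19×10^-3″ = 161.6 pc
Star P: M = m − 5 log₁₀ d + 5 = 15.42 − 5·2.2083 + 5 = 9.378
Star Q: d = 3.13 kpc = 3130 pc
Star Q: M = m − 5 log₁₀ d + 5 = 10.02 − 5·3.4955 + 5 = -2.458
ΔM = M_P − M_Q = 9.378 − (-2.458) = 11.836; smaller M is more luminous → Star Q.
L ratio = 10^(0.4 |ΔM|) = 10^4.734 = 54260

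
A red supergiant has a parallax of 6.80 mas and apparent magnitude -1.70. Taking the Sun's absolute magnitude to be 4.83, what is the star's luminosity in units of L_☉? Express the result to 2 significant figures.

d = 1/p = 1000/6.80 mas = 147.1 pc
M = m − 5 log₁₀ d + 5 = -1.70 − 5·2.1675 + 5 = -7.537
M − M_☉ = -7.537 − 4.83 = -12.367
L/L_☉ = 10^(−0.4 × -12.367) = 88510

L/L_☉ ≈ 89000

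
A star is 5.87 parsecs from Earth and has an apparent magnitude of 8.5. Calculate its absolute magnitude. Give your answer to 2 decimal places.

M ≈ 9.66

5 log₁₀(d/10 pc) = 5 log₁₀(5.870) − 5 = -1.157
M = m − 5 log₁₀(d/10) = 8.5 + 1.157 = 9.657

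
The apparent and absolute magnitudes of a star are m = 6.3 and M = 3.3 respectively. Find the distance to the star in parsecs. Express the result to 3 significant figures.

Distance modulus: m − M = 6.3 − (3.3) = 3.000
m − M = 5 log₁₀ d − 5
log₁₀ d = (m − M)/5 + 1 = 1.6000
d = 10^1.6000 = 39.81 pc

d ≈ 39.8 pc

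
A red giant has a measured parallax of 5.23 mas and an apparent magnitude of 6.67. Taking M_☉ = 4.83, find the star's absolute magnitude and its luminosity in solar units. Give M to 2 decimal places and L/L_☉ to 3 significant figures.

d = 1/p = 1000/5.23 mas = 191.2 pc
M = m − 5 log₁₀ d + 5 = 6.67 − 5·2.2815 + 5 = 0.263
M − M_☉ = 0.263 − 4.83 = -4.567
L/L_☉ = 10^(−0.4 × -4.567) = 67.14

M ≈ 0.26; L/L_☉ ≈ 67.1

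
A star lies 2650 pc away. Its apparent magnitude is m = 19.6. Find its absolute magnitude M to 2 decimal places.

M ≈ 7.48

5 log₁₀(d/10 pc) = 5 log₁₀(2650) − 5 = 12.116
M = m − 5 log₁₀(d/10) = 19.6 − 12.116 = 7.484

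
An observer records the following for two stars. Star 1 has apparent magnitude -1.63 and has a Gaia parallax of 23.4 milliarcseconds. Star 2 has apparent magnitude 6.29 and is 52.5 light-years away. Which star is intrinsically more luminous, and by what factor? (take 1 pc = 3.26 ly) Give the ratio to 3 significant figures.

Star 1: p = 23.4 mas = 0.0234″ → d = 1/p = 42.74 pc
Star 1: M = m − 5 log₁₀ d + 5 = -1.63 − 5·1.6308 + 5 = -4.784
Star 2: d = 52.5 ly / 3.26 = 16.10 pc
Star 2: M = m − 5 log₁₀ d + 5 = 6.29 − 5·1.2069 + 5 = 5.255
ΔM = M_1 − M_2 = -4.784 − (5.255) = -10.039; smaller M is more luminous → Star 1.
L ratio = 10^(0.4 |ΔM|) = 10^4.016 = 10370

Star 1 is more luminous, by a factor of 10400.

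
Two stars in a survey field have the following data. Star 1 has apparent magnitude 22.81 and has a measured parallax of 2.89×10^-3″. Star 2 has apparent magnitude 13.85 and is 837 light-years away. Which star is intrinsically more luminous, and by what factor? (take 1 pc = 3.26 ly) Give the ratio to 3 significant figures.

Star 2 is more luminous, by a factor of 2110.

Star 1: d = 1/p = 1/2.89×10^-3″ = 346.0 pc
Star 1: M = m − 5 log₁₀ d + 5 = 22.81 − 5·2.5391 + 5 = 15.114
Star 2: d = 837 ly / 3.26 = 256.7 pc
Star 2: M = m − 5 log₁₀ d + 5 = 13.85 − 5·2.4095 + 5 = 6.802
ΔM = M_1 − M_2 = 15.114 − (6.802) = 8.312; smaller M is more luminous → Star 2.
L ratio = 10^(0.4 |ΔM|) = 10^3.325 = 2113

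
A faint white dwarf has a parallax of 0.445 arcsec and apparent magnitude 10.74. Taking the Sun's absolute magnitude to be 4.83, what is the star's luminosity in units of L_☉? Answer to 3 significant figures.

d = 1/p = 1/0.445″ = 2.247 pc
M = m − 5 log₁₀ d + 5 = 10.74 − 5·0.3516 + 5 = 13.982
M − M_☉ = 13.982 − 4.83 = 9.152
L/L_☉ = 10^(−0.4 × 9.152) = 2.184×10^-4

L/L_☉ ≈ 2.18×10^-4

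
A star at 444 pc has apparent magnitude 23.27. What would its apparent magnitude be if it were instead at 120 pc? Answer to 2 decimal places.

Flux ∝ 1/d², so Δm = 5 log₁₀(d₂/d₁) = 5 log₁₀(120/444) = -2.841
m₂ = m₁ + Δm = 23.27 + (-2.841) = 20.429

m ≈ 20.43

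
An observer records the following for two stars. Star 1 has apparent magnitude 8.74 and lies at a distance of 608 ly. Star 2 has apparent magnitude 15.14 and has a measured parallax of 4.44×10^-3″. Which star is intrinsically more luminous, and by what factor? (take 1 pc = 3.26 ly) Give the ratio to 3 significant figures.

Star 1: d = 608 ly / 3.26 = 186.5 pc
Star 1: M = m − 5 log₁₀ d + 5 = 8.74 − 5·2.2707 + 5 = 2.387
Star 2: d = 1/p = 1/4.44×10^-3″ = 225.2 pc
Star 2: M = m − 5 log₁₀ d + 5 = 15.14 − 5·2.3526 + 5 = 8.377
ΔM = M_1 − M_2 = 2.387 − (8.377) = -5.990; smaller M is more luminous → Star 1.
L ratio = 10^(0.4 |ΔM|) = 10^2.396 = 249.0

Star 1 is more luminous, by a factor of 249.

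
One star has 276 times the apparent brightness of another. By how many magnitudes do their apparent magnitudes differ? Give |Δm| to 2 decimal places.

|Δm| ≈ 6.10

Pogson: Δm = −2.5 log₁₀(ratio) = −2.5 log₁₀(276) = −2.5 × 2.4409 = -6.102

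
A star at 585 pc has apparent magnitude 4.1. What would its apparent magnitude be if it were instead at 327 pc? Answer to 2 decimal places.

m ≈ 2.84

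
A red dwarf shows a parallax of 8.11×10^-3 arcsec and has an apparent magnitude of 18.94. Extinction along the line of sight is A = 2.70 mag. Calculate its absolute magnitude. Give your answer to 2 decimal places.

M ≈ 10.79

d = 1/p = 1/8.11×10^-3″ = 123.3 pc
5 log₁₀(d/10 pc) = 5 log₁₀(123.3) − 5 = 5.455
M = m − 5 log₁₀(d/10) − A = 18.94 − 5.455 − 2.70 = 10.785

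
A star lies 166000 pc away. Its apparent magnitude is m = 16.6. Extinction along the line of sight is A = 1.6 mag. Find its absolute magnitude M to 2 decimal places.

5 log₁₀(d/10 pc) = 5 log₁₀(166000) − 5 = 21.101
M = m − 5 log₁₀(d/10) − A = 16.6 − 21.101 − 1.6 = -6.101

M ≈ -6.10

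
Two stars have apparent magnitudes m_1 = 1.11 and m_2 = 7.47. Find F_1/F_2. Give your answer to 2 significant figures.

Magnitude difference = -6.36
Flux ratio = 10^(−0.4 Δm) = 10^(−0.4 × -6.36) = 10^2.544 = 349.9

F_1/F_2 ≈ 350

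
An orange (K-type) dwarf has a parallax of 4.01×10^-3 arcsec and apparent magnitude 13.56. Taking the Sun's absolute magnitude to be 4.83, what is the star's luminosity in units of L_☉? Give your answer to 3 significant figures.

d = 1/p = 1/4.01×10^-3″ = 249.4 pc
M = m − 5 log₁₀ d + 5 = 13.56 − 5·2.3969 + 5 = 6.576
M − M_☉ = 6.576 − 4.83 = 1.746
L/L_☉ = 10^(−0.4 × 1.746) = 0.2003

L/L_☉ ≈ 0.200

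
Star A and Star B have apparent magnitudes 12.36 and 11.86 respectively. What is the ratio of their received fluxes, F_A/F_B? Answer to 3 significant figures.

Δm = 12.36 − (11.86) = 0.50
Flux ratio = 10^(−0.4 Δm) = 10^(−0.4 × 0.50) = 10^-0.200 = 0.6310

F_A/F_B ≈ 0.631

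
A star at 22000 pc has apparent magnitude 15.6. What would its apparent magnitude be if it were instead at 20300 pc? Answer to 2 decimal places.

m ≈ 15.43

Flux ∝ 1/d², so Δm = 5 log₁₀(d₂/d₁) = 5 log₁₀(20300/22000) = -0.175
m₂ = m₁ + Δm = 15.6 + (-0.175) = 15.425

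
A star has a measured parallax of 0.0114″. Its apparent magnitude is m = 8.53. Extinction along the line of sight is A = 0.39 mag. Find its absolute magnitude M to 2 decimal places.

d = 1/p = 1/0.0114″ = 87.72 pc
5 log₁₀(d/10 pc) = 5 log₁₀(87.72) − 5 = 4.715
M = m − 5 log₁₀(d/10) − A = 8.53 − 4.715 − 0.39 = 3.425

M ≈ 3.42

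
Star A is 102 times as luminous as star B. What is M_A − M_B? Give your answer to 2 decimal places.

M_A − M_B ≈ -5.02

Pogson: ΔM = −2.5 log₁₀(ratio) = −2.5 log₁₀(102) = −2.5 × 2.0086 = -5.022
Star A is brighter, so it has the smaller magnitude: the difference is negative.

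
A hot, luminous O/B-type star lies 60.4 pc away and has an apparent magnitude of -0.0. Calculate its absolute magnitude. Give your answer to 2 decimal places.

5 log₁₀(d/10 pc) = 5 log₁₀(60.40) − 5 = 3.905
M = m − 5 log₁₀(d/10) = -0.0 − 3.905 = -3.905

M ≈ -3.91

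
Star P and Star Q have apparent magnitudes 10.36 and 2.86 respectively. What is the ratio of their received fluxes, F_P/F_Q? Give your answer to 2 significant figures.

Magnitude difference = 7.50
Flux ratio = 10^(−0.4 Δm) = 10^(−0.4 × 7.50) = 10^-3.000 = 1.000×10^-3

F_P/F_Q ≈ 1.0×10^-3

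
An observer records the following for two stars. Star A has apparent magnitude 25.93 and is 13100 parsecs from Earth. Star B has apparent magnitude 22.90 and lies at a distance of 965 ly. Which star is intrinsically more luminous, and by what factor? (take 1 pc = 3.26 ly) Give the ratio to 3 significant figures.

Star A: M = m − 5 log₁₀ d + 5 = 25.93 − 5·4.1173 + 5 = 10.344
Star B: d = 965 ly / 3.26 = 296.0 pc
Star B: M = m − 5 log₁₀ d + 5 = 22.90 − 5·2.4713 + 5 = 15.543
ΔM = M_A − M_B = 10.344 − (15.543) = -5.200; smaller M is more luminous → Star A.
L ratio = 10^(0.4 |ΔM|) = 10^2.080 = 120.2

Star A is more luminous, by a factor of 120.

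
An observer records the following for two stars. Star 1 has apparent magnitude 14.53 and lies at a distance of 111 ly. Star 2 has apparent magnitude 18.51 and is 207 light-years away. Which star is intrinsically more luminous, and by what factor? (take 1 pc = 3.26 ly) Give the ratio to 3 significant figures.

Star 1 is more luminous, by a factor of 11.2.

Star 1: d = 111 ly / 3.26 = 34.05 pc
Star 1: M = m − 5 log₁₀ d + 5 = 14.53 − 5·1.5321 + 5 = 11.869
Star 2: d = 207 ly / 3.26 = 63.50 pc
Star 2: M = m − 5 log₁₀ d + 5 = 18.51 − 5·1.8028 + 5 = 14.496
ΔM = M_1 − M_2 = 11.869 − (14.496) = -2.627; smaller M is more luminous → Star 1.
L ratio = 10^(0.4 |ΔM|) = 10^1.051 = 11.24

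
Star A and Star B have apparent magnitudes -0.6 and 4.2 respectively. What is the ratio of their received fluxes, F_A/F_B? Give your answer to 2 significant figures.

Magnitude difference = -4.8
Flux ratio = 10^(−0.4 Δm) = 10^(−0.4 × -4.8) = 10^1.920 = 83.18

F_A/F_B ≈ 83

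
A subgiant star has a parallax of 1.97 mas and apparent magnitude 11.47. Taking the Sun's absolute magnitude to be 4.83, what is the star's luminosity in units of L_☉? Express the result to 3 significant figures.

L/L_☉ ≈ 5.69

d = 1/p = 1000/1.97 mas = 507.6 pc
M = m − 5 log₁₀ d + 5 = 11.47 − 5·2.7055 + 5 = 2.942
M − M_☉ = 2.942 − 4.83 = -1.888
L/L_☉ = 10^(−0.4 × -1.888) = 5.689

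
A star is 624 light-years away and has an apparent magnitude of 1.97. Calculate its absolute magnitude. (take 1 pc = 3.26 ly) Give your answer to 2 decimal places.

M ≈ -4.44

d = 624 ly / 3.26 = 191.4 pc
5 log₁₀(d/10 pc) = 5 log₁₀(191.4) − 5 = 6.410
M = m − 5 log₁₀(d/10) = 1.97 − 6.410 = -4.440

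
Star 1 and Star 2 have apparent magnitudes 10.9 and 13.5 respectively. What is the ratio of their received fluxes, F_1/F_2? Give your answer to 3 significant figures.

F_1/F_2 ≈ 11.0

Magnitude difference = -2.6
Flux ratio = 10^(−0.4 Δm) = 10^(−0.4 × -2.6) = 10^1.040 = 10.96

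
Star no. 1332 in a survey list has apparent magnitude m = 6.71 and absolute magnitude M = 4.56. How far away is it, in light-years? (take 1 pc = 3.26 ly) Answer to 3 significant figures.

d ≈ 87.7 ly

μ = m − M = 2.150
m − M = 5 log₁₀ d − 5
log₁₀ d = (m − M)/5 + 1 = 1.4300
d = 10^1.4300 = 26.92 pc
= 87.74 ly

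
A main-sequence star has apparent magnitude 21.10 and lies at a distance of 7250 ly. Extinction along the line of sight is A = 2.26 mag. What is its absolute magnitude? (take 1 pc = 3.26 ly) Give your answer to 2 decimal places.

M ≈ 7.10

d = 7250 ly / 3.26 = 2224 pc
5 log₁₀(d/10 pc) = 5 log₁₀(2224) − 5 = 11.736
M = m − 5 log₁₀(d/10) − A = 21.10 − 11.736 − 2.26 = 7.104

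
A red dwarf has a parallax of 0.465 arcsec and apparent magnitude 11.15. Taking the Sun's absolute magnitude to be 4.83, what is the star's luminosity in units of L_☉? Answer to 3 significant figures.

L/L_☉ ≈ 1.37×10^-4

d = 1/p = 1/0.465″ = 2.151 pc
M = m − 5 log₁₀ d + 5 = 11.15 − 5·0.3325 + 5 = 14.487
M − M_☉ = 14.487 − 4.83 = 9.657
L/L_☉ = 10^(−0.4 × 9.657) = 1.371×10^-4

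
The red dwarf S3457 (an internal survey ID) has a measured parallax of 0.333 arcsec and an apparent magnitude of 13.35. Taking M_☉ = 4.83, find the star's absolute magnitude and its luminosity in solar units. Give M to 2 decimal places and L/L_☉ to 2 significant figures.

M ≈ 15.96; L/L_☉ ≈ 3.5×10^-5

d = 1/p = 1/0.333″ = 3.003 pc
M = m − 5 log₁₀ d + 5 = 13.35 − 5·0.4776 + 5 = 15.962
M − M_☉ = 15.962 − 4.83 = 11.132
L/L_☉ = 10^(−0.4 × 11.132) = 3.525×10^-5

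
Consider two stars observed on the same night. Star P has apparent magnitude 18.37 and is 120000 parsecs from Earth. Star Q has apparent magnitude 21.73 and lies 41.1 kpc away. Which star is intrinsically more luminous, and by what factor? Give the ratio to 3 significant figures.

Star P is more luminous, by a factor of 188.

Star P: M = m − 5 log₁₀ d + 5 = 18.37 − 5·5.0792 + 5 = -2.026
Star Q: d = 41.1 kpc = 41100 pc
Star Q: M = m − 5 log₁₀ d + 5 = 21.73 − 5·4.6138 + 5 = 3.661
ΔM = M_P − M_Q = -2.026 − (3.661) = -5.687; smaller M is more luminous → Star P.
L ratio = 10^(0.4 |ΔM|) = 10^2.275 = 188.2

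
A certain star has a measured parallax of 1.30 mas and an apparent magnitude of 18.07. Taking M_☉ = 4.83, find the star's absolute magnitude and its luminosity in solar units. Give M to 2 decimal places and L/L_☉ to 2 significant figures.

M ≈ 8.64; L/L_☉ ≈ 0.030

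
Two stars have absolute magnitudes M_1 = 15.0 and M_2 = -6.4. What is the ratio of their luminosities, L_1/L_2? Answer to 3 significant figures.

L_1/L_2 ≈ 2.75×10^-9

ΔM = M_1 − M_2 = 21.4
L_1/L_2 = 10^(−0.4 ΔM) = 10^-8.560 = 2.754×10^-9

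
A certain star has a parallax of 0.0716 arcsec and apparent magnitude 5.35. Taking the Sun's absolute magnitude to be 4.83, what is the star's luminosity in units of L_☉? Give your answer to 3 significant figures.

L/L_☉ ≈ 1.21

d = 1/p = 1/0.0716″ = 13.97 pc
M = m − 5 log₁₀ d + 5 = 5.35 − 5·1.1451 + 5 = 4.625
M − M_☉ = 4.625 − 4.83 = -0.205
L/L_☉ = 10^(−0.4 × -0.205) = 1.208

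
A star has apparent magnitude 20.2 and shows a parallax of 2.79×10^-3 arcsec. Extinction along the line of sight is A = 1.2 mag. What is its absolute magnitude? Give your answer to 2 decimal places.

d = 1/p = 1/2.79×10^-3″ = 358.4 pc
5 log₁₀(d/10 pc) = 5 log₁₀(358.4) − 5 = 7.772
M = m − 5 log₁₀(d/10) − A = 20.2 − 7.772 − 1.2 = 11.228

M ≈ 11.23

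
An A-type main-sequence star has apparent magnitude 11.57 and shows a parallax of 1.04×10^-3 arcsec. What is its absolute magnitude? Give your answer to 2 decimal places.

M ≈ 1.66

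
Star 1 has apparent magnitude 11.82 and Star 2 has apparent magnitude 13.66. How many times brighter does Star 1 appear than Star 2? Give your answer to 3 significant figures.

Magnitude difference = -1.84
Flux ratio = 10^(−0.4 Δm) = 10^(−0.4 × -1.84) = 10^0.736 = 5.445

5.45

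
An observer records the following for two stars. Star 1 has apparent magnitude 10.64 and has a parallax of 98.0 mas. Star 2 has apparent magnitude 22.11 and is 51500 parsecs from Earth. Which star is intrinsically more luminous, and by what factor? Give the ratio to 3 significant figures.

Star 2 is more luminous, by a factor of 658.

Star 1: p = 98.0 mas = 0.0980″ → d = 1/p = 10.20 pc
Star 1: M = m − 5 log₁₀ d + 5 = 10.64 − 5·1.0088 + 5 = 10.596
Star 2: M = m − 5 log₁₀ d + 5 = 22.11 − 5·4.7118 + 5 = 3.551
ΔM = M_1 − M_2 = 10.596 − (3.551) = 7.045; smaller M is more luminous → Star 2.
L ratio = 10^(0.4 |ΔM|) = 10^2.818 = 657.8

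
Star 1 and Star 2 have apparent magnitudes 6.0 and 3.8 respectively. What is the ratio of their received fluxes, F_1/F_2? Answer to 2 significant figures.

Magnitude difference = 2.2
Flux ratio = 10^(−0.4 Δm) = 10^(−0.4 × 2.2) = 10^-0.880 = 0.1318

F_1/F_2 ≈ 0.13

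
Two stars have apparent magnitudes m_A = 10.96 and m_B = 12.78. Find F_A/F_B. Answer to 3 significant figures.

F_A/F_B ≈ 5.35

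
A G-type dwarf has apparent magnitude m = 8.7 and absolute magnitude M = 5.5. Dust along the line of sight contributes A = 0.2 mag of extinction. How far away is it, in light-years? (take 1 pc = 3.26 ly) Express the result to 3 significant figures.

d ≈ 130 ly

m − M = 5 log₁₀(d/10 pc) + A  ⇒  8.7 − (5.5) − 0.2 = 5 log₁₀(d/10)
3.000 = 5 log₁₀(d/10)
log₁₀ d = (m − M − A)/5 + 1 = 1.6000
d = 10^1.6000 = 39.81 pc
= 129.8 ly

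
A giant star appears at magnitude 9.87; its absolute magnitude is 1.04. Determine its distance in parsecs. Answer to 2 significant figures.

d ≈ 580 pc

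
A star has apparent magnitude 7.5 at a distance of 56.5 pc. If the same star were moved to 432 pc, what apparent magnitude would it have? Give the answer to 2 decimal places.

Flux ∝ 1/d², so Δm = 5 log₁₀(d₂/d₁) = 5 log₁₀(432/56.5) = 4.417
m₂ = m₁ + Δm = 7.5 + (4.417) = 11.917

m ≈ 11.92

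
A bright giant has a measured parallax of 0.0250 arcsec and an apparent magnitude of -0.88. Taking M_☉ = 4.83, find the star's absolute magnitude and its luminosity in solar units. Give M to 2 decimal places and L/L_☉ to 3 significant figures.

M ≈ -3.89; L/L_☉ ≈ 3080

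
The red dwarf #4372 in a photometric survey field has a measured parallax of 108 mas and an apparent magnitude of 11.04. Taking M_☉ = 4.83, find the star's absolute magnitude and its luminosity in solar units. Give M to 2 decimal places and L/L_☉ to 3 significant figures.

d = 1/p = 1000/108 mas = 9.259 pc
M = m − 5 log₁₀ d + 5 = 11.04 − 5·0.9666 + 5 = 11.207
M − M_☉ = 11.207 − 4.83 = 6.377
L/L_☉ = 10^(−0.4 × 6.377) = 2.813×10^-3

M ≈ 11.21; L/L_☉ ≈ 2.81×10^-3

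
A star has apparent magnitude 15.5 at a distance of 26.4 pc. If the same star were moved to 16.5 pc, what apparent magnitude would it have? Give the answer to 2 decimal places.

m ≈ 14.48

Flux ∝ 1/d², so Δm = 5 log₁₀(d₂/d₁) = 5 log₁₀(16.5/26.4) = -1.021
m₂ = m₁ + Δm = 15.5 + (-1.021) = 14.479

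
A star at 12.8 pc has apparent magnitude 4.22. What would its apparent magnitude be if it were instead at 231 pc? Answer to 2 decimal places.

m ≈ 10.50

Flux ∝ 1/d², so Δm = 5 log₁₀(d₂/d₁) = 5 log₁₀(231/12.8) = 6.282
m₂ = m₁ + Δm = 4.22 + (6.282) = 10.502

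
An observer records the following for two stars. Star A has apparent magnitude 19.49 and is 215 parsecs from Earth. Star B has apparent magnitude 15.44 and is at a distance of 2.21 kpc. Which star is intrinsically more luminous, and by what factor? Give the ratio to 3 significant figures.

Star A: M = m − 5 log₁₀ d + 5 = 19.49 − 5·2.3324 + 5 = 12.828
Star B: d = 2.21 kpc = 2210 pc
Star B: M = m − 5 log₁₀ d + 5 = 15.44 − 5·3.3444 + 5 = 3.718
ΔM = M_A − M_B = 12.828 − (3.718) = 9.110; smaller M is more luminous → Star B.
L ratio = 10^(0.4 |ΔM|) = 10^3.644 = 4405

Star B is more luminous, by a factor of 4400.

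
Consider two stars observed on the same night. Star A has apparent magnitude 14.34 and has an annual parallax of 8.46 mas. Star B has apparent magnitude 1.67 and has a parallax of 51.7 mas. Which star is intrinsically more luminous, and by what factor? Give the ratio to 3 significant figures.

Star A: p = 8.46 mas = 8.46×10^-3″ → d = 1/p = 118.2 pc
Star A: M = m − 5 log₁₀ d + 5 = 14.34 − 5·2.0726 + 5 = 8.977
Star B: p = 51.7 mas = 0.0517″ → d = 1/p = 19.34 pc
Star B: M = m − 5 log₁₀ d + 5 = 1.67 − 5·1.2865 + 5 = 0.237
ΔM = M_A − M_B = 8.977 − (0.237) = 8.739; smaller M is more luminous → Star B.
L ratio = 10^(0.4 |ΔM|) = 10^3.496 = 3132

Star B is more luminous, by a factor of 3130.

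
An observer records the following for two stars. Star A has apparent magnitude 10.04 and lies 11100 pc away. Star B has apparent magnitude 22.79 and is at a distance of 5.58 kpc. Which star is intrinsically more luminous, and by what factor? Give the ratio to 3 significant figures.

Star A is more luminous, by a factor of 498000.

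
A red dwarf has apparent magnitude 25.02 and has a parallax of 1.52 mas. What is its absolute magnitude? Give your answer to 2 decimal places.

p = 1.52 mas = 1.52×10^-3″ → d = 1/p = 657.9 pc
5 log₁₀(d/10 pc) = 5 log₁₀(657.9) − 5 = 9.091
M = m − 5 log₁₀(d/10) = 25.02 − 9.091 = 15.929

M ≈ 15.93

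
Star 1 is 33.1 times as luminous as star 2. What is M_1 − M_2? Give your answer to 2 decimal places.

Pogson: ΔM = −2.5 log₁₀(ratio) = −2.5 log₁₀(33.1) = −2.5 × 1.5198 = -3.800
Star 1 is brighter, so it has the smaller magnitude: the difference is negative.

M_1 − M_2 ≈ -3.80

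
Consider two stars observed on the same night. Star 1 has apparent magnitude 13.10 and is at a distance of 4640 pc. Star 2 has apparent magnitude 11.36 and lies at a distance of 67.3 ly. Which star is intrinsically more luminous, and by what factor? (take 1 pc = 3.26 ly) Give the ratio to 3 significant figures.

Star 1 is more luminous, by a factor of 10200.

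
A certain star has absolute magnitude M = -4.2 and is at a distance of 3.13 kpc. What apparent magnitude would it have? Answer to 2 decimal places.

m ≈ 8.28

d = 3.13 kpc = 3130 pc
m = M + 5 log₁₀ d − 5 = -4.2 + 5·3.4955 − 5 = 8.278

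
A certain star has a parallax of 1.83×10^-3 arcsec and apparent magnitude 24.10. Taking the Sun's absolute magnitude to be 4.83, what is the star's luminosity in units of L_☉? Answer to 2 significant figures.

L/L_☉ ≈ 5.8×10^-5

d = 1/p = 1/1.83×10^-3″ = 546.4 pc
M = m − 5 log₁₀ d + 5 = 24.10 − 5·2.7375 + 5 = 15.412
M − M_☉ = 15.412 − 4.83 = 10.582
L/L_☉ = 10^(−0.4 × 10.582) = 5.849×10^-5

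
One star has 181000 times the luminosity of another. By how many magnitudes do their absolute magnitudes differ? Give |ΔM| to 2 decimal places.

Pogson: ΔM = −2.5 log₁₀(ratio) = −2.5 log₁₀(181000) = −2.5 × 5.2577 = -13.144

|ΔM| ≈ 13.14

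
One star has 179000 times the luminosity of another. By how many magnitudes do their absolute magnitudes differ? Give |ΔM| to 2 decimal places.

Pogson: ΔM = −2.5 log₁₀(ratio) = −2.5 log₁₀(179000) = −2.5 × 5.2529 = -13.132

|ΔM| ≈ 13.13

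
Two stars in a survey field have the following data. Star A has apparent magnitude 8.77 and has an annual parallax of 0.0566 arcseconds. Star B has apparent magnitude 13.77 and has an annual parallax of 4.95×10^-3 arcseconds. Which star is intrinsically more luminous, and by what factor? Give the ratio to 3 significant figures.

Star B is more luminous, by a factor of 1.31.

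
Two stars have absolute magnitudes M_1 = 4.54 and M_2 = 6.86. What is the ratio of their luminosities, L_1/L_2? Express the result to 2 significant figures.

L_1/L_2 ≈ 8.5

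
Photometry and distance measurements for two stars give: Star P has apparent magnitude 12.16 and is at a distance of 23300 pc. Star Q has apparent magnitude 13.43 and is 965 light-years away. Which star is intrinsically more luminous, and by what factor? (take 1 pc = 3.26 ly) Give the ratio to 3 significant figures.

Star P: M = m − 5 log₁₀ d + 5 = 12.16 − 5·4.3674 + 5 = -4.677
Star Q: d = 965 ly / 3.26 = 296.0 pc
Star Q: M = m − 5 log₁₀ d + 5 = 13.43 − 5·2.4713 + 5 = 6.073
ΔM = M_P − M_Q = -4.677 − (6.073) = -10.750; smaller M is more luminous → Star P.
L ratio = 10^(0.4 |ΔM|) = 10^4.300 = 19960

Star P is more luminous, by a factor of 20000.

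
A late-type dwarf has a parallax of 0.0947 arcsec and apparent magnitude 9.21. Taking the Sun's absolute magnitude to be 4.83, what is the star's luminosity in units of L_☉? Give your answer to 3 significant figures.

d = 1/p = 1/0.0947″ = 10.56 pc
M = m − 5 log₁₀ d + 5 = 9.21 − 5·1.0237 + 5 = 9.092
M − M_☉ = 9.092 − 4.83 = 4.262
L/L_☉ = 10^(−0.4 × 4.262) = 0.01974

L/L_☉ ≈ 0.0197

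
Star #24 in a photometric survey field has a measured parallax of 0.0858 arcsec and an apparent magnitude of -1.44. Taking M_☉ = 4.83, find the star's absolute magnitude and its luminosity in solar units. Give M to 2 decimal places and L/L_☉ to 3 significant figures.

d = 1/p = 1/0.0858″ = 11.66 pc
M = m − 5 log₁₀ d + 5 = -1.44 − 5·1.0665 + 5 = -1.773
M − M_☉ = -1.773 − 4.83 = -6.603
L/L_☉ = 10^(−0.4 × -6.603) = 437.5

M ≈ -1.77; L/L_☉ ≈ 438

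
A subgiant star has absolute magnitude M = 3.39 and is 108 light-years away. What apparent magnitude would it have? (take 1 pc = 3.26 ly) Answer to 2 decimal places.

m ≈ 5.99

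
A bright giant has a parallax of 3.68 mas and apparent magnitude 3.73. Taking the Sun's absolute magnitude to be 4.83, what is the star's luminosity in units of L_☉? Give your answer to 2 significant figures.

d = 1/p = 1000/3.68 mas = 271.7 pc
M = m − 5 log₁₀ d + 5 = 3.73 − 5·2.4342 + 5 = -3.441
M − M_☉ = -3.441 − 4.83 = -8.271
L/L_☉ = 10^(−0.4 × -8.271) = 2034

L/L_☉ ≈ 2000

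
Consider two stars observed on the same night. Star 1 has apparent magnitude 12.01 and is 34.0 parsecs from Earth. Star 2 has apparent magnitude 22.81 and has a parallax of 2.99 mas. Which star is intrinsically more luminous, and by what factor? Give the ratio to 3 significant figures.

Star 1: M = m − 5 log₁₀ d + 5 = 12.01 − 5·1.5315 + 5 = 9.353
Star 2: p = 2.99 mas = 2.99×10^-3″ → d = 1/p = 334.4 pc
Star 2: M = m − 5 log₁₀ d + 5 = 22.81 − 5·2.5243 + 5 = 15.188
ΔM = M_1 − M_2 = 9.353 − (15.188) = -5.836; smaller M is more luminous → Star 1.
L ratio = 10^(0.4 |ΔM|) = 10^2.334 = 215.9

Star 1 is more luminous, by a factor of 216.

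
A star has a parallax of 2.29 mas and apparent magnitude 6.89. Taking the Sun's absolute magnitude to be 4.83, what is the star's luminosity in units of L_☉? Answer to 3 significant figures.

L/L_☉ ≈ 286

d = 1/p = 1000/2.29 mas = 436.7 pc
M = m − 5 log₁₀ d + 5 = 6.89 − 5·2.6402 + 5 = -1.311
M − M_☉ = -1.311 − 4.83 = -6.141
L/L_☉ = 10^(−0.4 × -6.141) = 286.0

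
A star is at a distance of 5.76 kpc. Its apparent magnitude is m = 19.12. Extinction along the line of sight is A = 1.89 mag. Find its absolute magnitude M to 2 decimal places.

d = 5.76 kpc = 5760 pc
5 log₁₀(d/10 pc) = 5 log₁₀(5760) − 5 = 13.802
M = m − 5 log₁₀(d/10) − A = 19.12 − 13.802 − 1.89 = 3.428

M ≈ 3.43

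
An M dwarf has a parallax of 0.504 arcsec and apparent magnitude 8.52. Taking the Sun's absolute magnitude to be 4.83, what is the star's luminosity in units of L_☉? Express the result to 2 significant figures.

d = 1/p = 1/0.504″ = 1.984 pc
M = m − 5 log₁₀ d + 5 = 8.52 − 5·0.2976 + 5 = 12.032
M − M_☉ = 12.032 − 4.83 = 7.202
L/L_☉ = 10^(−0.4 × 7.202) = 1.316×10^-3

L/L_☉ ≈ 1.3×10^-3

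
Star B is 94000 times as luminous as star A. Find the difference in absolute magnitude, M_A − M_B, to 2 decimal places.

Pogson: ΔM = −2.5 log₁₀(ratio) = −2.5 log₁₀(94000) = −2.5 × 4.9731 = -12.433
Star B is brighter so has the smaller magnitude: M_A − M_B is positive.

M_A − M_B ≈ 12.43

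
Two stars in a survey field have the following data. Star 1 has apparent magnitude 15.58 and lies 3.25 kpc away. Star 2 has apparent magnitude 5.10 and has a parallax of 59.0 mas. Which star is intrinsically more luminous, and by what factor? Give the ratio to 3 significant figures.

Star 1 is more luminous, by a factor of 2.36.

Star 1: d = 3.25 kpc = 3250 pc
Star 1: M = m − 5 log₁₀ d + 5 = 15.58 − 5·3.5119 + 5 = 3.021
Star 2: p = 59.0 mas = 0.0590″ → d = 1/p = 16.95 pc
Star 2: M = m − 5 log₁₀ d + 5 = 5.10 − 5·1.2291 + 5 = 3.954
ΔM = M_1 − M_2 = 3.021 − (3.954) = -0.934; smaller M is more luminous → Star 1.
L ratio = 10^(0.4 |ΔM|) = 10^0.373 = 2.363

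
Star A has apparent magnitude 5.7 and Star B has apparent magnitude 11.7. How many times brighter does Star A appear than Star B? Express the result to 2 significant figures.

250

Magnitude difference = -6.0
Flux ratio = 10^(−0.4 Δm) = 10^(−0.4 × -6.0) = 10^2.400 = 251.2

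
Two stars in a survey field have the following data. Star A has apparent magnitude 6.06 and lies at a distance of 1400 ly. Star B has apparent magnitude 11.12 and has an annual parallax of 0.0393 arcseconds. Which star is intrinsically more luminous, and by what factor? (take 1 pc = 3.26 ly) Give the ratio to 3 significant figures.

Star A is more luminous, by a factor of 30100.

Star A: d = 1400 ly / 3.26 = 429.4 pc
Star A: M = m − 5 log₁₀ d + 5 = 6.06 − 5·2.6329 + 5 = -2.105
Star B: d = 1/p = 1/0.0393″ = 25.45 pc
Star B: M = m − 5 log₁₀ d + 5 = 11.12 − 5·1.4056 + 5 = 9.092
ΔM = M_A − M_B = -2.105 − (9.092) = -11.197; smaller M is more luminous → Star A.
L ratio = 10^(0.4 |ΔM|) = 10^4.479 = 30100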